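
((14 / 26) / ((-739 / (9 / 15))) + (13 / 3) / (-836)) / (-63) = 677123 / 7589722140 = 0.00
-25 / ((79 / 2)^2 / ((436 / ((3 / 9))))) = -130800 / 6241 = -20.96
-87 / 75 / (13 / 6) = -174 / 325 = -0.54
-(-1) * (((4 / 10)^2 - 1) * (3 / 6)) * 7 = -147 / 50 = -2.94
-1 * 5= -5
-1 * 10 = -10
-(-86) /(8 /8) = 86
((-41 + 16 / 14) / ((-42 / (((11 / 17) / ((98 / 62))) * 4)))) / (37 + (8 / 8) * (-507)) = -31713 / 9591995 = -0.00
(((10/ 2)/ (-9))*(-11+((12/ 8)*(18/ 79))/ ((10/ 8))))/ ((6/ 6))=4237/ 711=5.96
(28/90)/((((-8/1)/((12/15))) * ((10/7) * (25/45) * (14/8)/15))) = -42/125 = -0.34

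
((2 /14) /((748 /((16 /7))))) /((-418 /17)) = -2 /112651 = -0.00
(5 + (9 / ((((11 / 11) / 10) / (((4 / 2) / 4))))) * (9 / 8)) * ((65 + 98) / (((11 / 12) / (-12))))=-1305630 / 11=-118693.64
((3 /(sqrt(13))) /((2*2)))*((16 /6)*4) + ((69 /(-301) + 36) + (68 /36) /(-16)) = 8*sqrt(13) /13 + 1545331 /43344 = 37.87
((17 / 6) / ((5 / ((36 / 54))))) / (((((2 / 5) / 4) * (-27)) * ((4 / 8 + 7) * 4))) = -17 / 3645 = -0.00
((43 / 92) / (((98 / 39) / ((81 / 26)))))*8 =10449 / 2254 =4.64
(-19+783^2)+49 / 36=22070569 / 36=613071.36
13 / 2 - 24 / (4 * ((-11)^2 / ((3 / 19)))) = 29851 / 4598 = 6.49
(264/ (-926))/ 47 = -132/ 21761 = -0.01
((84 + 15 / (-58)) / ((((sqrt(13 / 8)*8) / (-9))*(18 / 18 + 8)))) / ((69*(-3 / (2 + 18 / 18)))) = 1619*sqrt(26) / 69368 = 0.12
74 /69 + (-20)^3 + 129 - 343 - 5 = -567037 /69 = -8217.93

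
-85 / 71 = -1.20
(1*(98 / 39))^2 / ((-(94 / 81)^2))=-4.69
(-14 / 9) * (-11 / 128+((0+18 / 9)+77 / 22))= -539 / 64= -8.42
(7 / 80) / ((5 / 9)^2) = 567 / 2000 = 0.28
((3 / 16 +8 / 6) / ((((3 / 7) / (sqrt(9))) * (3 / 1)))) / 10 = 511 / 1440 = 0.35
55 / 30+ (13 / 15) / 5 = 301 / 150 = 2.01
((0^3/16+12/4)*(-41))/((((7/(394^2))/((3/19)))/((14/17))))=-114564168/323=-354687.83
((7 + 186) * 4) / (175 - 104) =772 / 71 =10.87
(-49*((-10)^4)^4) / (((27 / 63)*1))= -3430000000000000000 / 3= -1143333333333333333.33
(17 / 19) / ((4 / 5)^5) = 53125 / 19456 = 2.73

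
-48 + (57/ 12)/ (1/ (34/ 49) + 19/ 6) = -44151/ 940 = -46.97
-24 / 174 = -4 / 29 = -0.14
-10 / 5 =-2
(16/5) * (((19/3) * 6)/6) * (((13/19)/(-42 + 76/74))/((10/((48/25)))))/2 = -7696/236875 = -0.03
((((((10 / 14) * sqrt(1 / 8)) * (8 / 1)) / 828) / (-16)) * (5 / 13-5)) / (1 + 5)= 25 * sqrt(2) / 301392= 0.00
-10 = -10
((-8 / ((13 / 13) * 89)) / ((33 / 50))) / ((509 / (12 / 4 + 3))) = -800 / 498311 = -0.00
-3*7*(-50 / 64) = 525 / 32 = 16.41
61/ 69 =0.88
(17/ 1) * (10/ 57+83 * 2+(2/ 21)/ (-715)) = 805924474/ 285285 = 2824.98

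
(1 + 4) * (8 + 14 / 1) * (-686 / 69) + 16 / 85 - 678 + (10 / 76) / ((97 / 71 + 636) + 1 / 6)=-53611622701781 / 30264520215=-1771.43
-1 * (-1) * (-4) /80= -1 /20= -0.05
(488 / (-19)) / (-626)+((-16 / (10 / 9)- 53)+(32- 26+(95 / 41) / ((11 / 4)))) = -811554259 / 13410485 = -60.52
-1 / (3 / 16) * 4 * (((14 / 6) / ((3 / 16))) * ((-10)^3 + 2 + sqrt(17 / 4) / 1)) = 264403.21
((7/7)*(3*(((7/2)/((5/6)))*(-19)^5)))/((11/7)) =-1091959659/55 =-19853811.98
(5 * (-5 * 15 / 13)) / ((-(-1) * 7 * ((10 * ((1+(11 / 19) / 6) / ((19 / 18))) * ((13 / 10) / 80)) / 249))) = -7191120 / 1183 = -6078.72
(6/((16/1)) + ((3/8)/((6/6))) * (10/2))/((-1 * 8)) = -9/32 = -0.28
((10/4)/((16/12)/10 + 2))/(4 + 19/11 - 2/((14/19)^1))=0.39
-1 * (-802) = 802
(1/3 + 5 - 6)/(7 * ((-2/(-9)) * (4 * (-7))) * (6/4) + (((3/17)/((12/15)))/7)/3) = 952/93281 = 0.01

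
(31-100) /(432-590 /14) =-483 /2729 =-0.18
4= 4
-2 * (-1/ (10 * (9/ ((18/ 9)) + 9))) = 2/ 135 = 0.01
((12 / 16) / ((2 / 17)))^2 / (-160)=-2601 / 10240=-0.25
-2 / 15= -0.13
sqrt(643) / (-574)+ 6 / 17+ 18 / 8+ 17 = 1333 / 68 -sqrt(643) / 574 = 19.56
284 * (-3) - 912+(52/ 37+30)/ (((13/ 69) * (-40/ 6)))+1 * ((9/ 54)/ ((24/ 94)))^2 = -1788.58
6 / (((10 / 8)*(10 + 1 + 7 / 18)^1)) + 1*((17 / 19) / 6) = 66673 / 116850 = 0.57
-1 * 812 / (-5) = 812 / 5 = 162.40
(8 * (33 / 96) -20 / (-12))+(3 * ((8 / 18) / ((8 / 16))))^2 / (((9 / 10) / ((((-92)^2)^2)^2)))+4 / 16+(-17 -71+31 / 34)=111676426794733177171 / 2754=40550627013338118.07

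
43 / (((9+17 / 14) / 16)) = 9632 / 143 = 67.36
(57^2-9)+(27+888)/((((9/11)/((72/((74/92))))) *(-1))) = -3584040/37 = -96865.95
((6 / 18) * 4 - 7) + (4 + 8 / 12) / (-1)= -31 / 3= -10.33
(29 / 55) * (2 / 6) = 0.18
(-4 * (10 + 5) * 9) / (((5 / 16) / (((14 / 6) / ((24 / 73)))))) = -12264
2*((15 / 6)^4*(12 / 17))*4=3750 / 17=220.59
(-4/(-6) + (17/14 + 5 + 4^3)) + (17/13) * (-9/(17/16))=32653/546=59.80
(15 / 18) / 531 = 5 / 3186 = 0.00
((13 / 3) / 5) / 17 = 13 / 255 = 0.05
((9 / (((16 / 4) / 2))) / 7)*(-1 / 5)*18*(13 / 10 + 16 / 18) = -1773 / 350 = -5.07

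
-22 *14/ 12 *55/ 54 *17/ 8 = -71995/ 1296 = -55.55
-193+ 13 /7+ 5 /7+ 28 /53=-70453 /371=-189.90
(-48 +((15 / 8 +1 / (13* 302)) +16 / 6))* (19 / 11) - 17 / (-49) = -172483333 / 2308488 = -74.72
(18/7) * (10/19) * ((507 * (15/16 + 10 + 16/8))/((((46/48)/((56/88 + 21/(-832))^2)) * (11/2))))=16288801515/25895936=629.01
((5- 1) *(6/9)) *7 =56/3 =18.67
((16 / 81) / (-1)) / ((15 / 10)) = -32 / 243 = -0.13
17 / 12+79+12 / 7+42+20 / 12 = 10567 / 84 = 125.80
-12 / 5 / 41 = -0.06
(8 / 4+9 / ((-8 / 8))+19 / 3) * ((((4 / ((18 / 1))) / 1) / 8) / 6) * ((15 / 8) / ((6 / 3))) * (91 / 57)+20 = 1969465 / 98496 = 20.00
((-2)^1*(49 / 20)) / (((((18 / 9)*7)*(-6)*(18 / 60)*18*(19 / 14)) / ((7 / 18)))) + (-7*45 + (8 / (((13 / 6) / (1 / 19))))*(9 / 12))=-453544349 / 1440504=-314.85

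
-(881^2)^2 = -602425897921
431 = 431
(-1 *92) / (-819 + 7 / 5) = 0.11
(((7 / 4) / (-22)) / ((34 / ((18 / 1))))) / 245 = -9 / 52360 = -0.00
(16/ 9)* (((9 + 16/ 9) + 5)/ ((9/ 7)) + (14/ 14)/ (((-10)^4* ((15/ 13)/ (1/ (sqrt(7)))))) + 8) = 13* sqrt(7)/ 590625 + 26272/ 729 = 36.04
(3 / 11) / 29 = 3 / 319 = 0.01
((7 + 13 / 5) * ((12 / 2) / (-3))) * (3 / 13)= -288 / 65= -4.43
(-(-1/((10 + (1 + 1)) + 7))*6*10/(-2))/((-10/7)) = 21/19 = 1.11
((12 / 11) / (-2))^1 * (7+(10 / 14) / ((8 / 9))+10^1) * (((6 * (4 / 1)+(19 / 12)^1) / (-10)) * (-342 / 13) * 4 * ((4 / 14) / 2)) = -52339509 / 140140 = -373.48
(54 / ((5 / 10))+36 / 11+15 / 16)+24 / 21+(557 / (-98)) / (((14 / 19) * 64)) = 109369971 / 965888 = 113.23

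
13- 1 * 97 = -84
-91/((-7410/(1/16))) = 7/9120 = 0.00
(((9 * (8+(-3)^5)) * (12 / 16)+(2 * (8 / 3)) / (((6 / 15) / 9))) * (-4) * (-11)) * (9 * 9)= -5225715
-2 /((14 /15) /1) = -15 /7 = -2.14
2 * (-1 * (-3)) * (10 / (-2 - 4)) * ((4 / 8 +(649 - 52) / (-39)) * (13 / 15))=385 / 3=128.33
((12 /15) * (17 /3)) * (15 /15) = 68 /15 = 4.53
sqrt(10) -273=-269.84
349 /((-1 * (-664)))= 0.53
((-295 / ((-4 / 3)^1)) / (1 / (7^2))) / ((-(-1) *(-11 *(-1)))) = 43365 / 44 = 985.57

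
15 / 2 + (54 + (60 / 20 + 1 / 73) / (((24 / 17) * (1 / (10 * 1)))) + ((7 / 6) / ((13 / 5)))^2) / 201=703082443 / 89270532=7.88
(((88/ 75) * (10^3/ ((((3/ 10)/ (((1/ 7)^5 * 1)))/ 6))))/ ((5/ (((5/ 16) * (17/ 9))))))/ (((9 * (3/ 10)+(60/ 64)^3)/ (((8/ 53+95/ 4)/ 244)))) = 4900352000/ 1069515781173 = 0.00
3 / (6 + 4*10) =3 / 46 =0.07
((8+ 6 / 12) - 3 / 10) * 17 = 697 / 5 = 139.40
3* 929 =2787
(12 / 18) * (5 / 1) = 10 / 3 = 3.33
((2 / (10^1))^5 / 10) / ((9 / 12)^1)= 2 / 46875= 0.00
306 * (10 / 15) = 204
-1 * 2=-2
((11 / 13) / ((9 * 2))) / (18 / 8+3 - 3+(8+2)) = 22 / 5733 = 0.00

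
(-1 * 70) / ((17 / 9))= -630 / 17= -37.06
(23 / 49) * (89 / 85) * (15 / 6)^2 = 3.07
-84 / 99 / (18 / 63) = -98 / 33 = -2.97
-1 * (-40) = 40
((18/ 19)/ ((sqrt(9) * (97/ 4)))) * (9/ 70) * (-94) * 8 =-81216/ 64505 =-1.26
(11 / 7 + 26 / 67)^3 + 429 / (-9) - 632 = -672.14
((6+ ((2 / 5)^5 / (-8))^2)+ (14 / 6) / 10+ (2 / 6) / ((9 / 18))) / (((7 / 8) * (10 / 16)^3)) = 276000065536 / 8544921875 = 32.30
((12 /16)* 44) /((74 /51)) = 1683 /74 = 22.74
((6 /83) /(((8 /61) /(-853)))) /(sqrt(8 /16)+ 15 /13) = -30439305 /46646+ 26380731 * sqrt(2) /93292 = -252.65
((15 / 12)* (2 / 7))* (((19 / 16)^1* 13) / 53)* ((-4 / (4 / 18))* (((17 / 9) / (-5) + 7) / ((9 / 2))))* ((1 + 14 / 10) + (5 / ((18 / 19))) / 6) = -9311159 / 1030320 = -9.04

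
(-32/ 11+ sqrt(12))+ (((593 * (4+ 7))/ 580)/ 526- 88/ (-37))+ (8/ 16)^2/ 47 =-2941351803/ 5835875320+ 2 * sqrt(3) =2.96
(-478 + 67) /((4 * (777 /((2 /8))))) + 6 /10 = 11747 /20720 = 0.57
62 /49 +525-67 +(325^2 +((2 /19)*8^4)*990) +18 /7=496160765 /931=532933.15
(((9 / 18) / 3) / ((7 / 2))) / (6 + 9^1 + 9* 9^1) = 1 / 2016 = 0.00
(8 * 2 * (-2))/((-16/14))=28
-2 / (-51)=2 / 51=0.04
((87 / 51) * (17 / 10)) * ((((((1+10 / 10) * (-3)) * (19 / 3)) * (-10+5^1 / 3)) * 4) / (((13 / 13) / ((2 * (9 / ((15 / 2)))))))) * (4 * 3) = 105792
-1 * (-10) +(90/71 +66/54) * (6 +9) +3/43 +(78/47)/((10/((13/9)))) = 102575047/2152365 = 47.66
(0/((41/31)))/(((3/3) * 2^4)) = 0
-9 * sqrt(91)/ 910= -0.09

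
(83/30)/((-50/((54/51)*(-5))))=249/850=0.29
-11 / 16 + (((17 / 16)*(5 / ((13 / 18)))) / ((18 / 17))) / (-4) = -2017 / 832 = -2.42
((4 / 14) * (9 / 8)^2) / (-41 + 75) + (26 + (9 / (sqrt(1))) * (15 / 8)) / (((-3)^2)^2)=333097 / 616896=0.54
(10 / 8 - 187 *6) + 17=-4415 / 4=-1103.75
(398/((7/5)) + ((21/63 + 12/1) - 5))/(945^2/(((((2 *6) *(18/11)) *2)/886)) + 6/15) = 244960/16923320211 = 0.00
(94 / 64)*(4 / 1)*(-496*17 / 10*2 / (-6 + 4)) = 24769 / 5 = 4953.80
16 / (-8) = -2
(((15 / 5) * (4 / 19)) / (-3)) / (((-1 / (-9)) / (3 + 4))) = -13.26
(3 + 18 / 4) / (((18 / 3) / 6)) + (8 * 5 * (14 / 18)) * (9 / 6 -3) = -235 / 6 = -39.17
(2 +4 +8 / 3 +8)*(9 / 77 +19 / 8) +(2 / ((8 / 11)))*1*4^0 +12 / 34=175279 / 3927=44.63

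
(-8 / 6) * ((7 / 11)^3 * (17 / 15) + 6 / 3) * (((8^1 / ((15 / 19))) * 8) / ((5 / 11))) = -222581504 / 408375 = -545.04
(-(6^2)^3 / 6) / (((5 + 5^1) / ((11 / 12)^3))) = -11979 / 20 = -598.95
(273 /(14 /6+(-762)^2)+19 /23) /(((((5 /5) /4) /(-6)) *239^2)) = -794776272 /2288529845237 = -0.00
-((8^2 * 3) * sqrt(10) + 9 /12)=-192 * sqrt(10) - 3 /4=-607.91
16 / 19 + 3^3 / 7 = 625 / 133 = 4.70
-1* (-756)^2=-571536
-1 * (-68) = 68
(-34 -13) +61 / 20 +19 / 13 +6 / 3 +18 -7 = -7667 / 260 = -29.49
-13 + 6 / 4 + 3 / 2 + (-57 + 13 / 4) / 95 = -803 / 76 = -10.57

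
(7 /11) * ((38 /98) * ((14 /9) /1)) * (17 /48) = 323 /2376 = 0.14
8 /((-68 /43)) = -86 /17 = -5.06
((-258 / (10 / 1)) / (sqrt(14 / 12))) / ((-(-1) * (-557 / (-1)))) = -129 * sqrt(42) / 19495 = -0.04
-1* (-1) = 1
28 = 28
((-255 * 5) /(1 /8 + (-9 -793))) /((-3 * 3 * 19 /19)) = -680 /3849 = -0.18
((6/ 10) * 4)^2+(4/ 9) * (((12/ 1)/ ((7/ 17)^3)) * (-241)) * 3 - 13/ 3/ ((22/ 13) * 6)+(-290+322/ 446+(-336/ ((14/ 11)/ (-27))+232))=-36465554638189/ 757241100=-48155.80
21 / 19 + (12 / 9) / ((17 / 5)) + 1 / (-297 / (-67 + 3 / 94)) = 15536291 / 9017514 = 1.72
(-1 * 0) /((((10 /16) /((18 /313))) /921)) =0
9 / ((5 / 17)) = 153 / 5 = 30.60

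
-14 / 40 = -7 / 20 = -0.35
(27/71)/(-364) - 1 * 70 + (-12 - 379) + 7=-11733203/25844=-454.00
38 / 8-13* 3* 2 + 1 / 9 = -2633 / 36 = -73.14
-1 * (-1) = 1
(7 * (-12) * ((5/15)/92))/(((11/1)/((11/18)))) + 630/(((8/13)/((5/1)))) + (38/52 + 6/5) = 275594129/53820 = 5120.66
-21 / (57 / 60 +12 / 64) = -240 / 13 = -18.46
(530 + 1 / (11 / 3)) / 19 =307 / 11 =27.91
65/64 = 1.02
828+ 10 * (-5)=778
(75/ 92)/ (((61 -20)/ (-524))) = -9825/ 943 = -10.42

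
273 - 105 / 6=511 / 2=255.50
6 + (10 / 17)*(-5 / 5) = 5.41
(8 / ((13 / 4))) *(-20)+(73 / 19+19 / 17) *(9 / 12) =-382201 / 8398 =-45.51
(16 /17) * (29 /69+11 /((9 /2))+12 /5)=87184 /17595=4.96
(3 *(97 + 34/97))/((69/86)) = 812098/2231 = 364.01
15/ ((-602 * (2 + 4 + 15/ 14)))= -5/ 1419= -0.00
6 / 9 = 2 / 3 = 0.67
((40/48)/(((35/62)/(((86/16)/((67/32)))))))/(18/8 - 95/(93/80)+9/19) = -12562192/261865681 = -0.05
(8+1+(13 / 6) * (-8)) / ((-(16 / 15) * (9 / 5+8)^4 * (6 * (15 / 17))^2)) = 903125 / 29884728384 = 0.00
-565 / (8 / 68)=-9605 / 2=-4802.50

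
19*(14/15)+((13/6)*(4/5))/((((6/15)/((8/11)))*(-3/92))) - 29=-53417/495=-107.91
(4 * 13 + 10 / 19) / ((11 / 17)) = 16966 / 209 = 81.18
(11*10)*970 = 106700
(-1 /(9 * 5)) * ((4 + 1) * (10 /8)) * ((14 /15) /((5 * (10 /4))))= -7 /675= -0.01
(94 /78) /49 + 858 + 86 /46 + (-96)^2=10075.89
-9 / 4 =-2.25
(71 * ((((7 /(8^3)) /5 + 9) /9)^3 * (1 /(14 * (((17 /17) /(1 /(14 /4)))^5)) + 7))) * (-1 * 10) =-715807544999361059047 /143891673749913600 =-4974.63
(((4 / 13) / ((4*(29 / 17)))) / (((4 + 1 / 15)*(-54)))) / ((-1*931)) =85 / 385383726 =0.00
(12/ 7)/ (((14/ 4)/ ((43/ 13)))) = 1032/ 637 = 1.62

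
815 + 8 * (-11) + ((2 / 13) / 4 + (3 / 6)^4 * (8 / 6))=727.12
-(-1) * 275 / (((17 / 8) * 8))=275 / 17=16.18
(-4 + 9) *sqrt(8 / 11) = 10 *sqrt(22) / 11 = 4.26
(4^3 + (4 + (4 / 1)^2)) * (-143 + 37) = -8904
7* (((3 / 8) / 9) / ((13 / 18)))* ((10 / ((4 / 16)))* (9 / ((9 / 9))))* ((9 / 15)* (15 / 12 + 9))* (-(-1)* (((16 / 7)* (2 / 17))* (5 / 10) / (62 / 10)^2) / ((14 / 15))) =4981500 / 1486667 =3.35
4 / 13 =0.31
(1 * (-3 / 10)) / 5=-3 / 50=-0.06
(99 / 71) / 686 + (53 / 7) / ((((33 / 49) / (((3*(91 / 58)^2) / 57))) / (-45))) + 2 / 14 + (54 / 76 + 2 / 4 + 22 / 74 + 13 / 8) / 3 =-81541861439627 / 1267028727272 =-64.36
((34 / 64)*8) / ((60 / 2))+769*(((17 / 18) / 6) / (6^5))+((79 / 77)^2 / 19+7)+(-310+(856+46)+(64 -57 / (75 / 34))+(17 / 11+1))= 1513489646084627 / 2365130275200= 639.92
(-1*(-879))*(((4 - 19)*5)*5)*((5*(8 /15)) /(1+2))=-293000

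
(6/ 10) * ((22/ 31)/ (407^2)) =6/ 2334145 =0.00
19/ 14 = 1.36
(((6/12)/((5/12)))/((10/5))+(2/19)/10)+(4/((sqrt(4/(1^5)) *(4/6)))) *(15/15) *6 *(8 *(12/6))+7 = 28083/95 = 295.61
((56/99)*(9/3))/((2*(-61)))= -28/2013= -0.01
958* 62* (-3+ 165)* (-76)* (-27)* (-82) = -1619061784128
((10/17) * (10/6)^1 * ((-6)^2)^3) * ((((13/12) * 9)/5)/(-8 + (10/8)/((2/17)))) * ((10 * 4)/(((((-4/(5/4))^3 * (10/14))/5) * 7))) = -9871875/238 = -41478.47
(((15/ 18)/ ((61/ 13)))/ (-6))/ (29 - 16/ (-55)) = -3575/ 3537756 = -0.00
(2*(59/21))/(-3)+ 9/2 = 331/126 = 2.63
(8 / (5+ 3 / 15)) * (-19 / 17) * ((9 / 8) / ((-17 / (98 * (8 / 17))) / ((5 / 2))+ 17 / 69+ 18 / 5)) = -57815100 / 110553703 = -0.52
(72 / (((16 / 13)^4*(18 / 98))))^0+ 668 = 669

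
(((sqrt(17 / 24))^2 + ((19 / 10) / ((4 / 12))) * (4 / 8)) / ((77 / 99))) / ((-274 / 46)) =-4209 / 5480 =-0.77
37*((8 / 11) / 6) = 148 / 33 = 4.48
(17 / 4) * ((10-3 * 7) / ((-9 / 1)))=5.19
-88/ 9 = -9.78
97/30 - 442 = -438.77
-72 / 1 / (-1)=72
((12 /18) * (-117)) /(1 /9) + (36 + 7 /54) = -35957 /54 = -665.87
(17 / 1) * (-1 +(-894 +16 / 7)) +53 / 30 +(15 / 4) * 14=-15121.88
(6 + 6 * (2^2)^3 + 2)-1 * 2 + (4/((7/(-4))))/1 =2714/7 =387.71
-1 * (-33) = 33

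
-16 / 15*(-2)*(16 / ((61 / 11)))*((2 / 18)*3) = 2.05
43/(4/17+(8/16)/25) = 36550/217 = 168.43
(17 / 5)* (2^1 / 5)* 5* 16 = 544 / 5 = 108.80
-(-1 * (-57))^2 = -3249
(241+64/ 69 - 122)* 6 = 16550/ 23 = 719.57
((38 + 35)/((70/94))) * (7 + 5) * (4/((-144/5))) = -3431/21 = -163.38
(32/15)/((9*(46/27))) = 16/115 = 0.14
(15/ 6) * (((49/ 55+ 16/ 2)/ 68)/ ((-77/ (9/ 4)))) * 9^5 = -259874649/ 460768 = -564.00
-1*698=-698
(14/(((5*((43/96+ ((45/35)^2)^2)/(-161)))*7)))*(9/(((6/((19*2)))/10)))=-8461047168/733099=-11541.48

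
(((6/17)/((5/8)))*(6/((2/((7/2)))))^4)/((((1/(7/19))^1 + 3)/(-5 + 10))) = 4084101/680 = 6006.03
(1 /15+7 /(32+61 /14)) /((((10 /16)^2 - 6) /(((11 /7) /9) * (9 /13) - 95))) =364515968 /83142605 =4.38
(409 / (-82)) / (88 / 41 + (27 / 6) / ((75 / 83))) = -10225 / 14609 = -0.70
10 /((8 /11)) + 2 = 63 /4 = 15.75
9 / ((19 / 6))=54 / 19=2.84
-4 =-4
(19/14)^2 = 361/196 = 1.84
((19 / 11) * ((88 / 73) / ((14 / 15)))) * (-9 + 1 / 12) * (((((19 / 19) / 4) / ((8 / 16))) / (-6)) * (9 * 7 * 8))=60990 / 73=835.48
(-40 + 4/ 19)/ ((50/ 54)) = -20412/ 475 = -42.97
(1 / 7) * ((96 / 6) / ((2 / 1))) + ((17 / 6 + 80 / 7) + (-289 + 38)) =-9895 / 42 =-235.60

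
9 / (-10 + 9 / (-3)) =-9 / 13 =-0.69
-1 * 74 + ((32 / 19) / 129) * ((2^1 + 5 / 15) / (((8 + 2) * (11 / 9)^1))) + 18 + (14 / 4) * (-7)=-80.50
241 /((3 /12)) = 964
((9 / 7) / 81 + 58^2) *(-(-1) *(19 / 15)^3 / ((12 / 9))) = 1453648447 / 283500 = 5127.51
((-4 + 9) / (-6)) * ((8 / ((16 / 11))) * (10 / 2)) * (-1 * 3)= 275 / 4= 68.75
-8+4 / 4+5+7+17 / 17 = 6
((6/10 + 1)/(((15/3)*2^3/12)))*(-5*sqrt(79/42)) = -2*sqrt(3318)/35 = -3.29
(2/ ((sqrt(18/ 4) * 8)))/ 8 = 0.01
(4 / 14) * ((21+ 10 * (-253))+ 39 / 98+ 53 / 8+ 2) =-979991 / 1372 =-714.28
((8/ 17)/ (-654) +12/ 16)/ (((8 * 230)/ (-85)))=-16661/ 481344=-0.03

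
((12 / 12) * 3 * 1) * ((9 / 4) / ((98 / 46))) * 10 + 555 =57495 / 98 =586.68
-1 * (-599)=599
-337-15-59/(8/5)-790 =-9431/8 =-1178.88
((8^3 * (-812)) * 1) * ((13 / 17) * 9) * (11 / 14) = -2248161.88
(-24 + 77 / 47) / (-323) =1051 / 15181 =0.07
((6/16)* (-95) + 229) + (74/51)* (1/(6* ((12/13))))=711035/3672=193.64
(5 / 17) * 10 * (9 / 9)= 50 / 17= 2.94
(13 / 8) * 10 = 65 / 4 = 16.25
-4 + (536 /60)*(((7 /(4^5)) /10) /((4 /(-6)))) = -205269 /51200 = -4.01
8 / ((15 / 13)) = 104 / 15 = 6.93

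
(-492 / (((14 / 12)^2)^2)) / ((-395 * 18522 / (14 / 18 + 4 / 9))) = 14432 / 325299485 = 0.00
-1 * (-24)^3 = 13824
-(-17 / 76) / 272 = 1 / 1216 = 0.00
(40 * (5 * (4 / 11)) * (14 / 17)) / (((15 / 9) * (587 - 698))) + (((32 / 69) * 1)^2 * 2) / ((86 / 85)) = 143650240 / 1416478437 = 0.10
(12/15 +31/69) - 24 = -7849/345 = -22.75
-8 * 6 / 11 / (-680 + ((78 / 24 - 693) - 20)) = 0.00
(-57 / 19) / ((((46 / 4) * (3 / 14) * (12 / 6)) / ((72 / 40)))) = -126 / 115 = -1.10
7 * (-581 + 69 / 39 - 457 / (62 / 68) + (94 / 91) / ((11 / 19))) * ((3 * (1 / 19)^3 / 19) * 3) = -301250538 / 577712993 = -0.52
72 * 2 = 144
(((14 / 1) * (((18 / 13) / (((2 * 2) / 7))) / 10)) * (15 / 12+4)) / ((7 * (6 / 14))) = 5.94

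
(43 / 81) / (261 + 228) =43 / 39609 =0.00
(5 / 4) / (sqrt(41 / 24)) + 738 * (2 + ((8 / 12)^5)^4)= 1477.18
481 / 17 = 28.29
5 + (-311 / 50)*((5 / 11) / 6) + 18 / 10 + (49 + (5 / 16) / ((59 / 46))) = 4327981 / 77880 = 55.57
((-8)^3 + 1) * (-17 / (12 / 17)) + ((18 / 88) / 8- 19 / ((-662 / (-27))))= 4301331985 / 349536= 12305.83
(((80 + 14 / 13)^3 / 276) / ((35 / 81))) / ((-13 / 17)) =-134361401994 / 22991605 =-5843.93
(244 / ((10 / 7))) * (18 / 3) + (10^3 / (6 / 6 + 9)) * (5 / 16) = 1056.05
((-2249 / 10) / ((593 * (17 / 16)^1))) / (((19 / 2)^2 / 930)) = -13386048 / 3639241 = -3.68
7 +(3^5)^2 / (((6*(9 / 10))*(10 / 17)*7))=37277 / 14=2662.64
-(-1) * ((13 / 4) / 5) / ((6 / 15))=13 / 8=1.62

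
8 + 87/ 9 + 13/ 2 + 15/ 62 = 2270/ 93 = 24.41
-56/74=-0.76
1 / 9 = 0.11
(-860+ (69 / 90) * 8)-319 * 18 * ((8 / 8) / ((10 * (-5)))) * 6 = -12362 / 75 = -164.83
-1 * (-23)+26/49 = 1153/49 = 23.53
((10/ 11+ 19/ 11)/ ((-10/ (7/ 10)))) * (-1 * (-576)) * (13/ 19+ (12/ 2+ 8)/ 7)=-1490832/ 5225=-285.33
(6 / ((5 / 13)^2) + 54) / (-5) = -2364 / 125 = -18.91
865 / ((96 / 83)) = 747.86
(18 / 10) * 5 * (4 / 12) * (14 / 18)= 7 / 3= 2.33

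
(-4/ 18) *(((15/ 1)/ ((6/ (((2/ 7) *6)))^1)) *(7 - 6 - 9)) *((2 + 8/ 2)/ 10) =32/ 7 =4.57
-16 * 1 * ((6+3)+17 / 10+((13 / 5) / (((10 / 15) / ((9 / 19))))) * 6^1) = -33112 / 95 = -348.55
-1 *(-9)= 9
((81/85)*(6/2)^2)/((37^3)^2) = 0.00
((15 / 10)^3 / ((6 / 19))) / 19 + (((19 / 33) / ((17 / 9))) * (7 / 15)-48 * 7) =-5016017 / 14960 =-335.30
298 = 298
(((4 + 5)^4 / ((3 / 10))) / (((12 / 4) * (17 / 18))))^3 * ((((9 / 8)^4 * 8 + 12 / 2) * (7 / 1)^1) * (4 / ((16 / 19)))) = 45230701926819488625 / 157216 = 287697829271953.80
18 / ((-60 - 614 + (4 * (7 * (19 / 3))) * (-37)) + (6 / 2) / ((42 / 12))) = -189 / 75962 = -0.00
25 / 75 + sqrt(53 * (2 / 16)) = 1 / 3 + sqrt(106) / 4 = 2.91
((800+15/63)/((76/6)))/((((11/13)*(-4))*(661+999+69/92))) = -16805/1495186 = -0.01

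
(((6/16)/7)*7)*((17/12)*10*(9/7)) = 765/112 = 6.83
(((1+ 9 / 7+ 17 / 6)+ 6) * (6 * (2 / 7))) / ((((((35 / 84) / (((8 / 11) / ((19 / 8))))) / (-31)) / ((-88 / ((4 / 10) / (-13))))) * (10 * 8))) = -72269184 / 4655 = -15525.07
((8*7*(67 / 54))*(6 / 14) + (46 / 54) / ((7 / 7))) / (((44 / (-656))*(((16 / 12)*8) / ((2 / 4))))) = -33907 / 1584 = -21.41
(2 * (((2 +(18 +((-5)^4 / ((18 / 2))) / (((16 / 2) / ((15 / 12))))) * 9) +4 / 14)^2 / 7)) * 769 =2647479075625 / 175616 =15075386.50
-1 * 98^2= -9604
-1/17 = -0.06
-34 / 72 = -17 / 36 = -0.47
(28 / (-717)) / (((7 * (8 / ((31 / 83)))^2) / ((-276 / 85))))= 22103 / 559800140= 0.00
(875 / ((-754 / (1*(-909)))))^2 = 632621390625 / 568516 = 1112759.17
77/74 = 1.04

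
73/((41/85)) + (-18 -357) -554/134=-625747/2747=-227.79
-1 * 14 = -14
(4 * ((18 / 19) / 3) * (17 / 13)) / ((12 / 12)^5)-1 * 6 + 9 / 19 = -957 / 247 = -3.87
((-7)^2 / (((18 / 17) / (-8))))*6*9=-19992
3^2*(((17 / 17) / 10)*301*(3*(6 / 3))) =8127 / 5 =1625.40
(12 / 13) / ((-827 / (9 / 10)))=-0.00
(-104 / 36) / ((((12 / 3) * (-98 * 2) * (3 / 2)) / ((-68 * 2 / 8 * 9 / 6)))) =-221 / 3528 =-0.06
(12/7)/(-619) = -12/4333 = -0.00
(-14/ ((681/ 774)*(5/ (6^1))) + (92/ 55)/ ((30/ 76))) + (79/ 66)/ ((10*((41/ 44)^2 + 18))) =-33863600164/ 2280322825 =-14.85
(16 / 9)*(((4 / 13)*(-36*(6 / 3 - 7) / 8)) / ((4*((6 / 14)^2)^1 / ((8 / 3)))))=15680 / 351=44.67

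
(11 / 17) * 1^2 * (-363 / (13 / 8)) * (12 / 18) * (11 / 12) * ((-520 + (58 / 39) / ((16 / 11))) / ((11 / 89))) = 19180999739 / 51714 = 370905.36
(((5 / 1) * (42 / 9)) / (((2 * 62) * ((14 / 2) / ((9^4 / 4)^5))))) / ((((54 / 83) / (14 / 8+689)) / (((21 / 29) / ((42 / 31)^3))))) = 18377017536623620263575805 / 186253312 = 98666795984941305.44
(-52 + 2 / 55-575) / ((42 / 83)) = -2862089 / 2310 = -1239.00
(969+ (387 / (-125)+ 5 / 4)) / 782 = 483577 / 391000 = 1.24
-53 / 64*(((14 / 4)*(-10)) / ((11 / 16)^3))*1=118720 / 1331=89.20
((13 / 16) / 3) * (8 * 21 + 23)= 2483 / 48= 51.73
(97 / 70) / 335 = 97 / 23450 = 0.00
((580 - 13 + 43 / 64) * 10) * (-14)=-1271585 / 16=-79474.06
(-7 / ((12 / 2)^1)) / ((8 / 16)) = -2.33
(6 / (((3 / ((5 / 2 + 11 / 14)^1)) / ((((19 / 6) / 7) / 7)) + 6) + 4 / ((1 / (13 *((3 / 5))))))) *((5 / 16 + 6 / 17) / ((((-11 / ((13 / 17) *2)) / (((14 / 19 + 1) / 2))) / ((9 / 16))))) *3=-21918195 / 1382908928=-0.02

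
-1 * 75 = -75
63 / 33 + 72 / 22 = 57 / 11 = 5.18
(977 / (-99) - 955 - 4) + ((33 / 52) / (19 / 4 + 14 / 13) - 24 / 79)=-969.06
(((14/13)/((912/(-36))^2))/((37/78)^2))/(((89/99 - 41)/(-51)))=37216179/3924019460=0.01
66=66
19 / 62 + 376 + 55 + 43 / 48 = 643117 / 1488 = 432.20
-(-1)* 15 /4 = 15 /4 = 3.75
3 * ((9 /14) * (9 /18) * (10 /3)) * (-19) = -855 /14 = -61.07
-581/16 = -36.31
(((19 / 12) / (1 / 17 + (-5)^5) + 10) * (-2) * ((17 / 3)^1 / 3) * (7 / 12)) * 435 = -9585.63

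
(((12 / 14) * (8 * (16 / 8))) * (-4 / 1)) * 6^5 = -2985984 / 7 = -426569.14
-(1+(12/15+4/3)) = -47/15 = -3.13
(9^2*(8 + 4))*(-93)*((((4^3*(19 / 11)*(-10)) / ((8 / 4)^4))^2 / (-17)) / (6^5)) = 6714600 / 2057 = 3264.27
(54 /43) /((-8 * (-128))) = 27 /22016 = 0.00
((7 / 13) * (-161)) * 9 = -780.23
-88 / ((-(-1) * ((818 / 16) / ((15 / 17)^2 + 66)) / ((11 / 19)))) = -149451456 / 2245819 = -66.55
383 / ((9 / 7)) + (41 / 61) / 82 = 327091 / 1098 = 297.90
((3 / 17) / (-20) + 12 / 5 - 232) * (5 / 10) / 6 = -78067 / 4080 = -19.13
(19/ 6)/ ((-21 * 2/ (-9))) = 0.68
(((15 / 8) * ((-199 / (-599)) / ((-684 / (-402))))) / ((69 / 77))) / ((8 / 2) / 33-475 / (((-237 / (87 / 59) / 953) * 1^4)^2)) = -1226703204119855 / 50143475995022821328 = -0.00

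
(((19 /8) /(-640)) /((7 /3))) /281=-57 /10071040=-0.00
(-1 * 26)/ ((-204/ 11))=1.40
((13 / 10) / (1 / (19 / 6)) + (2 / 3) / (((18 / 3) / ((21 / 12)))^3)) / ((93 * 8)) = 428531 / 77137920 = 0.01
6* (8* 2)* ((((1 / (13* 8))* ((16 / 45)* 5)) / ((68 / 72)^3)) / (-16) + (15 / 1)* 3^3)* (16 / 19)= 39731503104 / 1213511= 32740.95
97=97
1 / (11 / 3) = 3 / 11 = 0.27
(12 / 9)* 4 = 16 / 3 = 5.33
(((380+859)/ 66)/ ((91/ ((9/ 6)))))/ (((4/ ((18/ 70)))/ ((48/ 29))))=4779/ 145145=0.03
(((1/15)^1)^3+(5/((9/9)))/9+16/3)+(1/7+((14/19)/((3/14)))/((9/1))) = 6.41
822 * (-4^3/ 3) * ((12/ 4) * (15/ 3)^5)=-164400000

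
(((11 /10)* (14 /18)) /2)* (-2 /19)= -77 /1710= -0.05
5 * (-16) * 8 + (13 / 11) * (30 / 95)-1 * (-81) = -116753 / 209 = -558.63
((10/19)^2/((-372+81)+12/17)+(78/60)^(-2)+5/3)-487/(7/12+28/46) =-406.29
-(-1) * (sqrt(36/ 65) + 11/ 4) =3.49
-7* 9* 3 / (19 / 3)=-567 / 19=-29.84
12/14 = 6/7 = 0.86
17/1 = 17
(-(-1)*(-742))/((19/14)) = -10388/19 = -546.74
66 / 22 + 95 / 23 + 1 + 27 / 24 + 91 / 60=29731 / 2760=10.77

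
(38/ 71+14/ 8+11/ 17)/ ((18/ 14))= 11011/ 4828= 2.28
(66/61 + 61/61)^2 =16129/3721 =4.33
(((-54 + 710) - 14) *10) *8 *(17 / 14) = 62365.71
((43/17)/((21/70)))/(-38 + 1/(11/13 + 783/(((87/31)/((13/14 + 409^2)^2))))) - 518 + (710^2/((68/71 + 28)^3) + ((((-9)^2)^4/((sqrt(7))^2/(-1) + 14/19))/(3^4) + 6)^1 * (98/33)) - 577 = -116578544595908384966257436153909555/460709833793735685726931022208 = -253041.15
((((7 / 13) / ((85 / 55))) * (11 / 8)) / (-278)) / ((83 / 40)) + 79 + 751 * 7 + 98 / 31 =844014346671 / 158079974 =5339.16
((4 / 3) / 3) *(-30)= -13.33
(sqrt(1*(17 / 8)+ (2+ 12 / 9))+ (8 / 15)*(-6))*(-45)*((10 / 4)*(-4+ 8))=1440 - 75*sqrt(786) / 2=388.66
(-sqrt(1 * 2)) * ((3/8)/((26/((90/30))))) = -9 * sqrt(2)/208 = -0.06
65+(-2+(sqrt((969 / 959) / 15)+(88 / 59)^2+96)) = sqrt(1548785) / 4795+561223 / 3481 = 161.48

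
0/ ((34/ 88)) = 0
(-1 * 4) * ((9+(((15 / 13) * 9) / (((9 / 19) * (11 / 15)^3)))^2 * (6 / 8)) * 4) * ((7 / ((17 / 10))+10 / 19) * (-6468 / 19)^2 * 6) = -34681578587651169216000 / 288514184387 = -120207533856.05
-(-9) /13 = 9 /13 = 0.69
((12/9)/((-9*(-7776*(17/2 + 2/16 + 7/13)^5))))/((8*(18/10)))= 950510080/46416998125553526657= 0.00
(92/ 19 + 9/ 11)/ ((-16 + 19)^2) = 1183/ 1881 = 0.63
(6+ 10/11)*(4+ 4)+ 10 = 65.27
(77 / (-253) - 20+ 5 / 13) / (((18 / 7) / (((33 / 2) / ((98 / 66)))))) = -180169 / 2093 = -86.08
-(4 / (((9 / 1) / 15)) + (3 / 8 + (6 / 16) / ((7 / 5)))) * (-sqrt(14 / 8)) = 307 * sqrt(7) / 84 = 9.67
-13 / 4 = -3.25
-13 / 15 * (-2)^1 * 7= 182 / 15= 12.13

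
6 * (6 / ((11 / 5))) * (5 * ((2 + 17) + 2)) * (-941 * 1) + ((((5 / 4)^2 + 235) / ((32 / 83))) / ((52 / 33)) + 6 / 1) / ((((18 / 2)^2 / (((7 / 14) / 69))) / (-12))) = -49007798747761 / 30311424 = -1616809.52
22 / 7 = 3.14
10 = 10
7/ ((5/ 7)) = 9.80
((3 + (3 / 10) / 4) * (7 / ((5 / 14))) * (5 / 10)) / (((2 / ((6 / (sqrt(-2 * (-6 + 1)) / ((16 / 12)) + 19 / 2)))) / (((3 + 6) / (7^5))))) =63099 / 11610550-9963 * sqrt(10) / 23221100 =0.00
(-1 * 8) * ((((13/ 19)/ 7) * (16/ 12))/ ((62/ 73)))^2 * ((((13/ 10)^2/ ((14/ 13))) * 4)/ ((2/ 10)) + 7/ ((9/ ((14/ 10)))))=-294806333744/ 48192530715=-6.12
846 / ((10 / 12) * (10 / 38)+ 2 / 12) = 24111 / 11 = 2191.91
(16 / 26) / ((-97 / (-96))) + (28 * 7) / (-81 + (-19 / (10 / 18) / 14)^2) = -928702288 / 463617999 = -2.00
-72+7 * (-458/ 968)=-36451/ 484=-75.31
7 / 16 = 0.44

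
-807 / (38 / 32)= -12912 / 19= -679.58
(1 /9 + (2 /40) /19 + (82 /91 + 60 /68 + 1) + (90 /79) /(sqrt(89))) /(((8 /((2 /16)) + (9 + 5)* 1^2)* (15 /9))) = 9* sqrt(89) /91403 + 15328303 /687796200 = 0.02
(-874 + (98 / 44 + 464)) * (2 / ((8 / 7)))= -62797 / 88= -713.60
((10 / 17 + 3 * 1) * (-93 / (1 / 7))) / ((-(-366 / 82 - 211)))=-232593 / 21454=-10.84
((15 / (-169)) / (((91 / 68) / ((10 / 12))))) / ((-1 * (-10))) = -85 / 15379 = -0.01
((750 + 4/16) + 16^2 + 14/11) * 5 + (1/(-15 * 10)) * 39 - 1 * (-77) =5625789/1100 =5114.35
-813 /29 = -28.03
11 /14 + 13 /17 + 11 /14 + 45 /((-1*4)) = -4243 /476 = -8.91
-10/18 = -5/9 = -0.56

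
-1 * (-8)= 8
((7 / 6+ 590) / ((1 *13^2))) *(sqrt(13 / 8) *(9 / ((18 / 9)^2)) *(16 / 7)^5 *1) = 348684288 *sqrt(26) / 2840383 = 625.95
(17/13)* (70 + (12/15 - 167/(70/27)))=7599/910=8.35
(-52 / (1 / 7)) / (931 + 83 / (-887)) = -161434 / 412857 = -0.39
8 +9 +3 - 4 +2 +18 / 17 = 324 / 17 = 19.06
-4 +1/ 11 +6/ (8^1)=-139/ 44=-3.16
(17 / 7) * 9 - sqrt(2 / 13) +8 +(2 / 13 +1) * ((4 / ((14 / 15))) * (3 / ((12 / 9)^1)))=7459 / 182 - sqrt(26) / 13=40.59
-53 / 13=-4.08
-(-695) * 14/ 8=4865/ 4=1216.25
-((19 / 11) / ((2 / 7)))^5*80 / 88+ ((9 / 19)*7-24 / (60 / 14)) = -19773653908967 / 2692772720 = -7343.23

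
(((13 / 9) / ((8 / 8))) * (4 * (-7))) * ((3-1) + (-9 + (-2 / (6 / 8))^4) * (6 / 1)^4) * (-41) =89335064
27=27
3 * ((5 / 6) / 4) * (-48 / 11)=-30 / 11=-2.73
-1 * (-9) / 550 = 0.02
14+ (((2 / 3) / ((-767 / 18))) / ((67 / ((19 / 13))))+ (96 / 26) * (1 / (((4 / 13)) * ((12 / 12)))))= 17369254 / 668057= 26.00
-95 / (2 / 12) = -570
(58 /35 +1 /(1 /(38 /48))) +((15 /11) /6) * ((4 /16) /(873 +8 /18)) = 6352699 /2594130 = 2.45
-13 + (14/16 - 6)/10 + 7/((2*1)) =-801/80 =-10.01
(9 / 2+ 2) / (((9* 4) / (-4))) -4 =-4.72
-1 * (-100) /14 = 50 /7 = 7.14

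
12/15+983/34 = 5051/170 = 29.71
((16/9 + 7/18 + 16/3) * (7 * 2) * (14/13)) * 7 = 10290/13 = 791.54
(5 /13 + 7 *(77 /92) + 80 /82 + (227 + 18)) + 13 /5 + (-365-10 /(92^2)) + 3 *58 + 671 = 8287480213 /11278280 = 734.82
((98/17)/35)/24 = 7/1020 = 0.01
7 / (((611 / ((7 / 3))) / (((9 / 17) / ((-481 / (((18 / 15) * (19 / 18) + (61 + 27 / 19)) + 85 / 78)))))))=-635677 / 333526570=-0.00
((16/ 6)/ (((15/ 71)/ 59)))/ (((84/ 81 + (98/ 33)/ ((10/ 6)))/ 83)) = 45894684/ 2093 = 21927.70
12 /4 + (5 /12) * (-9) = -3 /4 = -0.75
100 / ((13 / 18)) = 1800 / 13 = 138.46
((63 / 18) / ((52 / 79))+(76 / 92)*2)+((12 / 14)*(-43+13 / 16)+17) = -102065 / 8372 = -12.19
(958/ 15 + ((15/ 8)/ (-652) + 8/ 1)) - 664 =-46328737/ 78240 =-592.14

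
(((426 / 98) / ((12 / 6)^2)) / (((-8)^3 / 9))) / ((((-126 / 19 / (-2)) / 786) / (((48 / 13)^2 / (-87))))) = 4771413 / 6724172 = 0.71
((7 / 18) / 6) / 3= 7 / 324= 0.02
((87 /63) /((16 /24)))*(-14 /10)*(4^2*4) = -928 /5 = -185.60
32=32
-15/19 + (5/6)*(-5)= -565/114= -4.96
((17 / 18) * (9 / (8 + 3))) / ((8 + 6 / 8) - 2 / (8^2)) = 272 / 3069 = 0.09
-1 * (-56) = 56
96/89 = 1.08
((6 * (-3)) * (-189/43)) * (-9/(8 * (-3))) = 5103/172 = 29.67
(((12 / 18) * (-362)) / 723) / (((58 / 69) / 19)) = -7.54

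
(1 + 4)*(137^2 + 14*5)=94195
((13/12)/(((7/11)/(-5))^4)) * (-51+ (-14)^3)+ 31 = -332487066203/28812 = -11539881.51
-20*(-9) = 180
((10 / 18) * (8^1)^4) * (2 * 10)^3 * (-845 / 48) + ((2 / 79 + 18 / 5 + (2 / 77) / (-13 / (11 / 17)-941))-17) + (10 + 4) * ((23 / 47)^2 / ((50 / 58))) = -465611221341199306577 / 1452882604950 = -320474083.56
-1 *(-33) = 33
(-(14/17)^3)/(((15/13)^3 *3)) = -6028568/49744125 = -0.12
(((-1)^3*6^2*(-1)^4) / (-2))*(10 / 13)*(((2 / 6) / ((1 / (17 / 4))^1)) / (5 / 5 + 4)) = 51 / 13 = 3.92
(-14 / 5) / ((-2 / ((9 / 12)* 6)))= 63 / 10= 6.30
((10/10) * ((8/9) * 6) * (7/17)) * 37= 4144/51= 81.25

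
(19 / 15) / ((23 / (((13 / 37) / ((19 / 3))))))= 13 / 4255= 0.00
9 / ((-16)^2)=9 / 256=0.04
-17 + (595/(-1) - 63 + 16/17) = -11459/17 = -674.06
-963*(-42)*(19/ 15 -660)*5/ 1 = -133215642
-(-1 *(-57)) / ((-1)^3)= 57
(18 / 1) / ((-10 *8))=-9 / 40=-0.22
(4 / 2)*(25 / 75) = 2 / 3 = 0.67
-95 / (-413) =95 / 413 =0.23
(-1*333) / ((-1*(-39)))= -111 / 13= -8.54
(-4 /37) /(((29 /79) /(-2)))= 632 /1073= 0.59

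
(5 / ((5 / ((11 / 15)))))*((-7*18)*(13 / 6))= -1001 / 5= -200.20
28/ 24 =7/ 6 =1.17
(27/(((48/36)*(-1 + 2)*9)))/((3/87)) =261/4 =65.25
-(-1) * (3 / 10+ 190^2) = 361003 / 10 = 36100.30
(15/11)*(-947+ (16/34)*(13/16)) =-482775/374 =-1290.84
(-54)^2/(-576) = -81/16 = -5.06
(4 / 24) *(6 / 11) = 1 / 11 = 0.09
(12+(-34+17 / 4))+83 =261 / 4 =65.25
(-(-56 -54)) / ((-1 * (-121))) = 10 / 11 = 0.91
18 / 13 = 1.38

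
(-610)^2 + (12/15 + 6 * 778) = 376768.80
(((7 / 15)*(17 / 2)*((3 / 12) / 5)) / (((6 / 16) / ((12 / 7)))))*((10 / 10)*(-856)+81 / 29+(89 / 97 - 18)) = -166472432 / 210975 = -789.06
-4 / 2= -2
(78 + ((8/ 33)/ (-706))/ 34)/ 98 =0.80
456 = 456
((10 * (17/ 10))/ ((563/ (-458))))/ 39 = -7786/ 21957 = -0.35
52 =52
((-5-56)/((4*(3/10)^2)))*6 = -3050/3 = -1016.67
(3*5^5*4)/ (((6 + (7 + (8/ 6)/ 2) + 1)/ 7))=196875/ 11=17897.73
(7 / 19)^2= 49 / 361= 0.14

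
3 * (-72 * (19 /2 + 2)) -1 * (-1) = -2483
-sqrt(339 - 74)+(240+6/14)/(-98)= -sqrt(265) - 1683/686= -18.73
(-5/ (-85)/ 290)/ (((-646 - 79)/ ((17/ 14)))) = -1/ 2943500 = -0.00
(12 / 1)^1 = 12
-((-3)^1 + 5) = -2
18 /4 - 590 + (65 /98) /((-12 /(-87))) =-227631 /392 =-580.69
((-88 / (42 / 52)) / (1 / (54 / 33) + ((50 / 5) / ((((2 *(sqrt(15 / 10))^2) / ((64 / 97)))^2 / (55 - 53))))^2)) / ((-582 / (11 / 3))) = 68910462192 / 155303201333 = 0.44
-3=-3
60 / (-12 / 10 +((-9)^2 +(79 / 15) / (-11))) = 2475 / 3272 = 0.76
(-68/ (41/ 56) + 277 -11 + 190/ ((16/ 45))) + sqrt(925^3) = 28840.27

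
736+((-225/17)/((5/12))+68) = 13128/17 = 772.24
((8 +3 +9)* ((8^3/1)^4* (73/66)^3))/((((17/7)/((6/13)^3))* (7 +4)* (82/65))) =9356565638492979200/1724607313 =5425331069.84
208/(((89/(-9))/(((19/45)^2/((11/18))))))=-150176/24475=-6.14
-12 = -12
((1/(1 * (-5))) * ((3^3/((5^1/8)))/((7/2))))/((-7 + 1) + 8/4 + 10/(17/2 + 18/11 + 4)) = 8397/11200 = 0.75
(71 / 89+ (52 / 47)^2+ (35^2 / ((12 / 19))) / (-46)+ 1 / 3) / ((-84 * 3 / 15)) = 2400164695 / 1012888352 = 2.37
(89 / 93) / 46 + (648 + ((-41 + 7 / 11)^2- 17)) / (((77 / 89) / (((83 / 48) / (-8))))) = -1440384088765 / 2550920064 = -564.65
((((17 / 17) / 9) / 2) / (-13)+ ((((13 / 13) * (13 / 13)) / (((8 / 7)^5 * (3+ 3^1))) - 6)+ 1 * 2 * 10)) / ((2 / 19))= 2051442787 / 15335424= 133.77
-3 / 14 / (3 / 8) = -4 / 7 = -0.57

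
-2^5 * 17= -544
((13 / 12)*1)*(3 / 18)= 13 / 72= 0.18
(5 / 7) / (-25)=-1 / 35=-0.03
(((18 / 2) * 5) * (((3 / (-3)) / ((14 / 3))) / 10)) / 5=-27 / 140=-0.19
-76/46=-38/23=-1.65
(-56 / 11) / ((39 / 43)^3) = -4452392 / 652509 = -6.82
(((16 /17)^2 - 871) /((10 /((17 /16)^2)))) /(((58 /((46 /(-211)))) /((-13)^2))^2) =-3799296379047 /95851932160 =-39.64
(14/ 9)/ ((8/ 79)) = 553/ 36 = 15.36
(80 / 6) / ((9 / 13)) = 520 / 27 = 19.26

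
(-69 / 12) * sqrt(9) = -69 / 4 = -17.25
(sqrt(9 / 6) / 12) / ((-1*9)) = -sqrt(6) / 216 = -0.01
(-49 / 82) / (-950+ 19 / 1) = 1 / 1558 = 0.00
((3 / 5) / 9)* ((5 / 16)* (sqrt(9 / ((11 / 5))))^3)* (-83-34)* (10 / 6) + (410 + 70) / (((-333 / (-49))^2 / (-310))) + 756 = -91145572 / 36963-8775* sqrt(55) / 1936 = -2499.47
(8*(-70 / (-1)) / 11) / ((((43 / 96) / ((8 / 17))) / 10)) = 4300800 / 8041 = 534.86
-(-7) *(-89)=-623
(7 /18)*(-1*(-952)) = 3332 /9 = 370.22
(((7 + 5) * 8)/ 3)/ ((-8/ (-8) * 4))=8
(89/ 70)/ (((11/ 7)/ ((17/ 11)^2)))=25721/ 13310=1.93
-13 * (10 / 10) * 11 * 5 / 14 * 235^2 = -39485875 / 14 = -2820419.64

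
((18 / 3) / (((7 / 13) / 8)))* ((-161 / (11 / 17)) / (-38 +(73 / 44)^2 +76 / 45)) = 660.95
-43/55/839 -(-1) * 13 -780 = -35393258/46145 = -767.00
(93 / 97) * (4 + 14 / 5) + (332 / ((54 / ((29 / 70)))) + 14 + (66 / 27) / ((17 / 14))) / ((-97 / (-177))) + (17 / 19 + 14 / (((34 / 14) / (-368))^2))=53940058254374 / 167777505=321497.56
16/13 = 1.23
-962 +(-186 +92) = -1056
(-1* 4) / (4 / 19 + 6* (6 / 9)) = -19 / 20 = -0.95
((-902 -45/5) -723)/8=-817/4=-204.25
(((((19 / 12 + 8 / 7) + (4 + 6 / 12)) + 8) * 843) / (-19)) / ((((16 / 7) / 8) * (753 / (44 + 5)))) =-17610551 / 114456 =-153.86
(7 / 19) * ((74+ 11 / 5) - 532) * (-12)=191436 / 95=2015.12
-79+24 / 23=-1793 / 23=-77.96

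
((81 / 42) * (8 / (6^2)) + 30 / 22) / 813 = 46 / 20867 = 0.00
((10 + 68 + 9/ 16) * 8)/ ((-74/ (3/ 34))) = -3771/ 5032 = -0.75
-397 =-397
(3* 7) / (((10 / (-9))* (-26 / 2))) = 189 / 130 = 1.45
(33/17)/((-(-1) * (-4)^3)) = -33/1088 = -0.03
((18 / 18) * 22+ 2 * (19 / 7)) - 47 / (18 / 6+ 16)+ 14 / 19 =3417 / 133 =25.69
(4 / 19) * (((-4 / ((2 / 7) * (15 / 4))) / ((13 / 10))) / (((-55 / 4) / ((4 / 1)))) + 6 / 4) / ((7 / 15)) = 20038 / 19019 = 1.05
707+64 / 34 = 12051 / 17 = 708.88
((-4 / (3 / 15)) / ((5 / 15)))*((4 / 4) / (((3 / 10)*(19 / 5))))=-1000 / 19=-52.63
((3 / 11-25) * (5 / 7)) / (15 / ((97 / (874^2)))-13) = -0.00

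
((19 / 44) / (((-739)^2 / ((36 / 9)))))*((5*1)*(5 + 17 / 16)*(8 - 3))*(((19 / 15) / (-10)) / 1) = -35017 / 576703776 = -0.00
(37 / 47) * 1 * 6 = 222 / 47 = 4.72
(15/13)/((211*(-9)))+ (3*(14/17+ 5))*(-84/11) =-18663457/139893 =-133.41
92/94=0.98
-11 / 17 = -0.65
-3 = -3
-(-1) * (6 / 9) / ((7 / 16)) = 32 / 21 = 1.52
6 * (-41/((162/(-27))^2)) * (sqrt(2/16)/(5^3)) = -41 * sqrt(2)/3000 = -0.02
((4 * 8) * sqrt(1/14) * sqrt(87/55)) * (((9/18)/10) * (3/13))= 12 * sqrt(66990)/25025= 0.12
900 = 900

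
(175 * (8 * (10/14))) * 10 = 10000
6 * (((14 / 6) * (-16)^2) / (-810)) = -1792 / 405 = -4.42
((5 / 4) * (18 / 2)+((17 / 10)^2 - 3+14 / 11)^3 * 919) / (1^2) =1937742897241 / 1331000000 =1455.85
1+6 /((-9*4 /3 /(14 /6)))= -1 /6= -0.17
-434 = -434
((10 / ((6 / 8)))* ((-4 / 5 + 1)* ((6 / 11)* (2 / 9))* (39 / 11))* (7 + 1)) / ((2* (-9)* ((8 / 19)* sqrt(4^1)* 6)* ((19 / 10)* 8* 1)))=-65 / 9801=-0.01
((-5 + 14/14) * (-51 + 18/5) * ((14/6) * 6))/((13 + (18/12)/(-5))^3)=2654400/2048383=1.30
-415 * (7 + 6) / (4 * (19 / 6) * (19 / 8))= -64740 / 361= -179.34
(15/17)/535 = 3/1819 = 0.00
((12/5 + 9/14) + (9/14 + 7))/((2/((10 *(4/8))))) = 187/7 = 26.71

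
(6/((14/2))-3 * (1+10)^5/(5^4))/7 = -3378321/30625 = -110.31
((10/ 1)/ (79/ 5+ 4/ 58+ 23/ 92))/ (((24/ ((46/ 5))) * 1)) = 0.24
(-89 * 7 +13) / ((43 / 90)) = -54900 / 43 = -1276.74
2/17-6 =-100/17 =-5.88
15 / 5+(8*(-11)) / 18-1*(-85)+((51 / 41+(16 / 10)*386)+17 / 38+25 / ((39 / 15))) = 648954353 / 911430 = 712.02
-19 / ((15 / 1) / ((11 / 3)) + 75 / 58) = -12122 / 3435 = -3.53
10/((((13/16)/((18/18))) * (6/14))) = 1120/39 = 28.72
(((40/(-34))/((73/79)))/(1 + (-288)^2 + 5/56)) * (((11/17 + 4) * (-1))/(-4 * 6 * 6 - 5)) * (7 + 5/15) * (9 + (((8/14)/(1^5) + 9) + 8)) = -272407168/2920220685205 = -0.00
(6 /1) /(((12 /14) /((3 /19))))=21 /19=1.11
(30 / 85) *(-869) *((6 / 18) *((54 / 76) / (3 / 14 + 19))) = -328482 / 86887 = -3.78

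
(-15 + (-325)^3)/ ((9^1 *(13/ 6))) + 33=-68654993/ 39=-1760384.44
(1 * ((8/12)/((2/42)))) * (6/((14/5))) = 30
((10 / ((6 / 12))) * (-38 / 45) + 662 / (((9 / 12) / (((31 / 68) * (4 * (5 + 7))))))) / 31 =2952584 / 4743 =622.51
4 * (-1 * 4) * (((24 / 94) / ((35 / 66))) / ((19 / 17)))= -215424 / 31255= -6.89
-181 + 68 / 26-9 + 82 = -1370 / 13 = -105.38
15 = 15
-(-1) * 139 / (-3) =-139 / 3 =-46.33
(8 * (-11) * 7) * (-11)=6776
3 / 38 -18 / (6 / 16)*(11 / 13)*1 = -20025 / 494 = -40.54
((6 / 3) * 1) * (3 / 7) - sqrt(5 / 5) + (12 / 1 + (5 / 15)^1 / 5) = 1252 / 105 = 11.92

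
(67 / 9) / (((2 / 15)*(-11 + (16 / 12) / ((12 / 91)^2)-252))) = -6030 / 20123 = -0.30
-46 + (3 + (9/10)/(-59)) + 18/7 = -167033/4130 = -40.44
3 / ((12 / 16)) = 4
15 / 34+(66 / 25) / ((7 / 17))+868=5205373 / 5950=874.85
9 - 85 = -76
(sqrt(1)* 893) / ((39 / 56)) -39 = 48487 / 39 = 1243.26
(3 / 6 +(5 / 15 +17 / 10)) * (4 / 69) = 152 / 1035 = 0.15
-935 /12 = -77.92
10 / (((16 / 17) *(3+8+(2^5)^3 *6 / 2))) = 17 / 157304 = 0.00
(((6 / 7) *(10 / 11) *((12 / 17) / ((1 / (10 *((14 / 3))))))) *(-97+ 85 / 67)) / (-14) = 15393600 / 87703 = 175.52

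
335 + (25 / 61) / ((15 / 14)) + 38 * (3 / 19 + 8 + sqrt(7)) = 38 * sqrt(7) + 118105 / 183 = 745.92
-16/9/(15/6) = -32/45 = -0.71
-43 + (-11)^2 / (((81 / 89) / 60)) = 214219 / 27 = 7934.04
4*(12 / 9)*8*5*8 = 5120 / 3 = 1706.67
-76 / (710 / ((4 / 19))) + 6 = 2122 / 355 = 5.98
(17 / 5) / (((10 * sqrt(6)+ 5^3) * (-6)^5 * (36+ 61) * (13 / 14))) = -119 / 2946563568+ 119 * sqrt(6) / 36832044600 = -0.00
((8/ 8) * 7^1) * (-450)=-3150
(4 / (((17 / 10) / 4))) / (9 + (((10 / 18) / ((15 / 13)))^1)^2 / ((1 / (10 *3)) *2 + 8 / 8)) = 1.02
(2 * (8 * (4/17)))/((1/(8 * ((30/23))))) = 15360/391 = 39.28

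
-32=-32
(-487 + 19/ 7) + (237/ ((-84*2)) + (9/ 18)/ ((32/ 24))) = -13589/ 28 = -485.32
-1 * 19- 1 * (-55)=36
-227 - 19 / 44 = -10007 / 44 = -227.43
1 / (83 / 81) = 81 / 83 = 0.98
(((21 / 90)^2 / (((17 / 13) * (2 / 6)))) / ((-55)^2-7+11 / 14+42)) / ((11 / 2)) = 4459 / 600985275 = 0.00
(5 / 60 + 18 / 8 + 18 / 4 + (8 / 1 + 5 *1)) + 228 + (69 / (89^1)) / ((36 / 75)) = 266411 / 1068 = 249.45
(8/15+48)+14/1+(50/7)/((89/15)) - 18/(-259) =22062118/345765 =63.81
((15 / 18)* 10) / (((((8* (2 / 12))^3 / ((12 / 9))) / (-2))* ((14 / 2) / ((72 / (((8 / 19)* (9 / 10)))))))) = -7125 / 28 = -254.46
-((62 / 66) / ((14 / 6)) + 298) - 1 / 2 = -298.90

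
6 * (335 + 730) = 6390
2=2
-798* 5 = -3990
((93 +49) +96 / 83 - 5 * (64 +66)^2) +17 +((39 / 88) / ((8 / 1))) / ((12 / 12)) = -4928142491 / 58432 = -84339.79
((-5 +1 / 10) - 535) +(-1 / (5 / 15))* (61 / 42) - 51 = -20834 / 35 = -595.26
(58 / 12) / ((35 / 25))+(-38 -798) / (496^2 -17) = 35634743 / 10331958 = 3.45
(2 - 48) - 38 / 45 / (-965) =-1997512 / 43425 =-46.00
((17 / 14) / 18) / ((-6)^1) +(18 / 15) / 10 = 4111 / 37800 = 0.11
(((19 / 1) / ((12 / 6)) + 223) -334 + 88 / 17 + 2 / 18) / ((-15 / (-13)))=-382733 / 4590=-83.38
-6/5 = -1.20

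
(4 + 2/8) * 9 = 153/4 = 38.25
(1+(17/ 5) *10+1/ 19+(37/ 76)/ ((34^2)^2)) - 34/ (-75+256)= 640906752297/ 18382638016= 34.86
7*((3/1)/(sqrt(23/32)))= 84*sqrt(46)/23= 24.77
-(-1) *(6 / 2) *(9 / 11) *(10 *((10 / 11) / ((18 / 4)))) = 600 / 121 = 4.96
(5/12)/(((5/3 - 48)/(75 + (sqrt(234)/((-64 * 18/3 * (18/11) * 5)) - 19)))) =-70/139 + 11 * sqrt(26)/1281024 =-0.50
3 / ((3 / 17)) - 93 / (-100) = 1793 / 100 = 17.93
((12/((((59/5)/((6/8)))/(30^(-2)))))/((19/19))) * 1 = 1/1180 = 0.00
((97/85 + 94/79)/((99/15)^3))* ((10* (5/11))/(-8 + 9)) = 1778750/48263391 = 0.04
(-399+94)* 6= -1830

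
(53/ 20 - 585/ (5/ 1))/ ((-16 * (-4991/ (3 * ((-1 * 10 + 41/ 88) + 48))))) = -4644897/ 28109312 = -0.17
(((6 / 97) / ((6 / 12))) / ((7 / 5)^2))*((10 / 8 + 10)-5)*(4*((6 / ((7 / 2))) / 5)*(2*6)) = 216000 / 33271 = 6.49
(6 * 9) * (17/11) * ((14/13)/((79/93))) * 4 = 4780944/11297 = 423.20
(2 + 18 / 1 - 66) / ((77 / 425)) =-253.90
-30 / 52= -15 / 26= -0.58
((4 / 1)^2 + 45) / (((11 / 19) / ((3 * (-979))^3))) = -2669331984957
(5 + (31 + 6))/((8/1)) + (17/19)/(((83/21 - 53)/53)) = 167643/39140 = 4.28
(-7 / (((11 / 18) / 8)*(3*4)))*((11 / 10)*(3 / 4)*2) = -63 / 5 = -12.60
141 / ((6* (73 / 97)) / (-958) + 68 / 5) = 32756415 / 3158389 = 10.37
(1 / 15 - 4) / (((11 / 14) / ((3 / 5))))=-3.00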